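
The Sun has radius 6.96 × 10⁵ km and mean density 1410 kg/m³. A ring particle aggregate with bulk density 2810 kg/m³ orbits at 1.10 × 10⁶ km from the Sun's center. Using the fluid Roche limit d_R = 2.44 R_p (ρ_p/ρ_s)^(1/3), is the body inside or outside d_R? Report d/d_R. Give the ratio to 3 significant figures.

d_R = 2.44 × (6.96 × 10⁵ km) × (1410/2810)^(1/3) = 1.349 × 10⁶ km
d/d_R = (1.10 × 10⁶) / (1.349 × 10⁶) = 0.815
Since d/d_R < 1, the body is inside the Roche limit.

inside; d/d_R ≈ 0.815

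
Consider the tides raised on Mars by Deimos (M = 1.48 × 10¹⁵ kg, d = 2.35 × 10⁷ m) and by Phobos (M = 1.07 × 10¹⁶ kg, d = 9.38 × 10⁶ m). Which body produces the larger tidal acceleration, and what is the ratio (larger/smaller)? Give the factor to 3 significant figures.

Compare M/d³ for the two perturbers:
Deimos: (1.48 × 10¹⁵) / (2.35 × 10⁷)³ = 1.140 × 10⁻⁷
Phobos: (1.07 × 10¹⁶) / (9.38 × 10⁶)³ = 1.297 × 10⁻⁵
Ratio (larger/smaller) = 114

Phobos, by a factor of ≈ 114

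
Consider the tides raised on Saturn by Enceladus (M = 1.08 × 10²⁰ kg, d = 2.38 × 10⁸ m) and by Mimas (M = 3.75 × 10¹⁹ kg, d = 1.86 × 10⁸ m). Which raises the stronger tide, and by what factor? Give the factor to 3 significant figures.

Enceladus, by a factor of ≈ 1.37

Tidal stretch scales as M/d³; compute that for each body.
Enceladus: (1.08 × 10²⁰) / (2.38 × 10⁸)³ = 8.011 × 10⁻⁶
Mimas: (3.75 × 10¹⁹) / (1.86 × 10⁸)³ = 5.828 × 10⁻⁶
Ratio (larger/smaller) = 1.37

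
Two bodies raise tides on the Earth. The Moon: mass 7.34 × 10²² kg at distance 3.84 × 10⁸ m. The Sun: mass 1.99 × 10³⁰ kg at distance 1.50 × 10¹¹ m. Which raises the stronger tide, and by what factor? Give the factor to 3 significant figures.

The Moon, by a factor of ≈ 2.20

Compare M/d³ for the two perturbers:
The Moon: (7.34 × 10²²) / (3.84 × 10⁸)³ = 1.296 × 10⁻³
The Sun: (1.99 × 10³⁰) / (1.50 × 10¹¹)³ = 5.896 × 10⁻⁴
Ratio (larger/smaller) = 2.20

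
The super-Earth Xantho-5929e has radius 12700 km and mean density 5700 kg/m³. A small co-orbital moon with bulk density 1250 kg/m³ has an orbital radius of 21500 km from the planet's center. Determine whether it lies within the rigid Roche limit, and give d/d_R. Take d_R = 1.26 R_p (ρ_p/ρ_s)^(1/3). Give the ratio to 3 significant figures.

inside; d/d_R ≈ 0.810

d_R = 1.26 × (12700 km) × (5700/1250)^(1/3) = 26540 km
d/d_R = (21500) / (26540) = 0.810
Since d/d_R < 1, the body is inside the Roche limit.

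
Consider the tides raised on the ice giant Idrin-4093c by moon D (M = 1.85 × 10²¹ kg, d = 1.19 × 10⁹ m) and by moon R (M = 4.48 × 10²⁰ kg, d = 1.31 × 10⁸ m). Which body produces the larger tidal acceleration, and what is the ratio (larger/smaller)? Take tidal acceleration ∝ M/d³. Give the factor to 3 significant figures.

Moon R, by a factor of ≈ 182

Tidal acceleration ∝ M/d³, so compare M/d³ for each.
Moon D: (1.85 × 10²¹) / (1.19 × 10⁹)³ = 1.098 × 10⁻⁶
Moon R: (4.48 × 10²⁰) / (1.31 × 10⁸)³ = 1.993 × 10⁻⁴
Ratio (larger/smaller) = 182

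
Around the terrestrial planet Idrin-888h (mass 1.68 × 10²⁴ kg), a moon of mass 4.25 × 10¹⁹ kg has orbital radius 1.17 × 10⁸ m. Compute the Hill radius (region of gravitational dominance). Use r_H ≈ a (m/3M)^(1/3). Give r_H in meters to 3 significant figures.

r_H ≈ a (m/3M)^(1/3)
    = (1.17 × 10⁸) × (4.25 × 10¹⁹ / (3 × 1.68 × 10²⁴))^(1/3)
    = 2.38 × 10⁶ m

2.38 × 10⁶ m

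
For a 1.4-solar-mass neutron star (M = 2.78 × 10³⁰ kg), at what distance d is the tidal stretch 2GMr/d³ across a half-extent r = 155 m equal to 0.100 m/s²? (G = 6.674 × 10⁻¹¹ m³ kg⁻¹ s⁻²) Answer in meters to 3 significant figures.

8.32 × 10⁷ m

2GMr/d³ = a_tidal  ⇒  d = (2GMr / a_tidal)^(1/3)
d = (2 × 6.674×10⁻¹¹ × (2.78 × 10³⁰) × (155) / (0.100))^(1/3)
  = 8.32 × 10⁷ m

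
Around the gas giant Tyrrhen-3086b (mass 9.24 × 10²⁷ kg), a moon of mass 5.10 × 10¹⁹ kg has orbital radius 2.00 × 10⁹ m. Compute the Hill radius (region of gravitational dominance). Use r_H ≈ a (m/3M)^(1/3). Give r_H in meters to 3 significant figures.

2.45 × 10⁶ m

r_H ≈ a (m/3M)^(1/3)
    = (2.00 × 10⁹) × (5.10 × 10¹⁹ / (3 × 9.24 × 10²⁷))^(1/3)
    = 2.45 × 10⁶ m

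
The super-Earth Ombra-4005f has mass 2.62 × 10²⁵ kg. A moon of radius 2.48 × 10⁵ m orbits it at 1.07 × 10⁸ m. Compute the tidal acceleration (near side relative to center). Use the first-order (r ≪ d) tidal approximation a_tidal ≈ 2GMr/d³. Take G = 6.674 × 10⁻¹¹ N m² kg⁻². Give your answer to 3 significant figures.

7.08 × 10⁻⁴ m/s²

Δa = 2GMr/d³
   = 2 × (6.674 × 10⁻¹¹) × (2.62 × 10²⁵) × (2.48 × 10⁵) / (1.07 × 10⁸)³
   = 7.08 × 10⁻⁴ m/s²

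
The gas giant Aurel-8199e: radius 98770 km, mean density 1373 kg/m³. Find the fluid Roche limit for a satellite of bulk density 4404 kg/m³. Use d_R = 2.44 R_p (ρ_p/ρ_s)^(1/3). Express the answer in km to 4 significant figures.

1.634 × 10⁵ km

d_R = 2.44 × 98770 km × (1373/4404)^(1/3)
    = 1.634 × 10⁵ km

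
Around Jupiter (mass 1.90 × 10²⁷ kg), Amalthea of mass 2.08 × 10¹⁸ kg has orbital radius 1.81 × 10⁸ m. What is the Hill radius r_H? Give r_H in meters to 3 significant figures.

1.29 × 10⁵ m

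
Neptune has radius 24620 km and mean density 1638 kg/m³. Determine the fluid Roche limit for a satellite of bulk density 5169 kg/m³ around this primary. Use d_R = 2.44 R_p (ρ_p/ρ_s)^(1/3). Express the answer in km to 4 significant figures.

d_R = 2.44 × 24620 km × (1638/5169)^(1/3)
    = 40960 km

40960 km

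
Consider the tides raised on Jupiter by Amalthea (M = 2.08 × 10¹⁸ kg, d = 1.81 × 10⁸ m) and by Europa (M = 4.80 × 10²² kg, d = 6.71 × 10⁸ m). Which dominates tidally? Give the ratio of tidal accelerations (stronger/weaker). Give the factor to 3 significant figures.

Europa, by a factor of ≈ 453

Tidal stretch scales as M/d³; compute that for each body.
Amalthea: (2.08 × 10¹⁸) / (1.81 × 10⁸)³ = 3.508 × 10⁻⁷
Europa: (4.80 × 10²²) / (6.71 × 10⁸)³ = 1.589 × 10⁻⁴
Ratio (larger/smaller) = 453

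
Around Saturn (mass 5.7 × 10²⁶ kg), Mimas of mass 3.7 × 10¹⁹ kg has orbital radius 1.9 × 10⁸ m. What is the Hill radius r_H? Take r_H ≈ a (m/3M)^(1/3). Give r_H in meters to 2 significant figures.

5.3 × 10⁵ m

r_H ≈ a (m/3M)^(1/3)
    = (1.9 × 10⁸) × (3.7 × 10¹⁹ / (3 × 5.7 × 10²⁶))^(1/3)
    = 5.3 × 10⁵ m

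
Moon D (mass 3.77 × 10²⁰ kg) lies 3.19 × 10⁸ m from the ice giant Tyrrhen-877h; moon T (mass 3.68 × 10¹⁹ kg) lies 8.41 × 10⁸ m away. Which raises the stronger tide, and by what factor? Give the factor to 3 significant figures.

Moon D, by a factor of ≈ 188

Compare M/d³ for the two perturbers:
Moon D: (3.77 × 10²⁰) / (3.19 × 10⁸)³ = 1.161 × 10⁻⁵
Moon T: (3.68 × 10¹⁹) / (8.41 × 10⁸)³ = 6.187 × 10⁻⁸
Ratio (larger/smaller) = 188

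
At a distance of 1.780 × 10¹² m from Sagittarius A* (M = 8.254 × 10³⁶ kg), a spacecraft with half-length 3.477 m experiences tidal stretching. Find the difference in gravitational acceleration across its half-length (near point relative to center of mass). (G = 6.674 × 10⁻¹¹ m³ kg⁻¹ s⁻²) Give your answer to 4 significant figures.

a_tidal = 2GMr/d³
        = 2 × (6.674 × 10⁻¹¹) × (8.254 × 10³⁶) × (3.477) / (1.780 × 10¹²)³
        = 6.792 × 10⁻¹⁰ m/s²

6.792 × 10⁻¹⁰ m/s²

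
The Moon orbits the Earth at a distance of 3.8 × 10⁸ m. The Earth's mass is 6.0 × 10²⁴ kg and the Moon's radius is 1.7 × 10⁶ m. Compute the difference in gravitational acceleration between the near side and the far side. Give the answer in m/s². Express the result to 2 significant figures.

Differencing GM/(d−r)² and GM/(d+r)² to first order in r/d gives 4GMr/d³.
Δa = 4GMr/d³
   = 4 × (6.674 × 10⁻¹¹) × (6.0 × 10²⁴) × (1.7 × 10⁶) / (3.8 × 10⁸)³
   = 5.0 × 10⁻⁵ m/s²

5.0 × 10⁻⁵ m/s²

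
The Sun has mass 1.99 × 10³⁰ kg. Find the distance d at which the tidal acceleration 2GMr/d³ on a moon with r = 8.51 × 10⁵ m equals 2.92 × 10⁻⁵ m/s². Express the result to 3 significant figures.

1.98 × 10¹⁰ m

2GMr/d³ = a_tidal  ⇒  d = (2GMr / a_tidal)^(1/3)
d = (2 × 6.674×10⁻¹¹ × (1.99 × 10³⁰) × (8.51 × 10⁵) / (2.92 × 10⁻⁵))^(1/3)
  = 1.98 × 10¹⁰ m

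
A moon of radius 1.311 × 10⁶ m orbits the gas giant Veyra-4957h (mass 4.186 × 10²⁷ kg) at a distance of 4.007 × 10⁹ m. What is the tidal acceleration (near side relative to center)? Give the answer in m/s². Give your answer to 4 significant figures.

The tidal stretch is the gradient of GM/d² times the body's extent r, hence the 1/d³ dependence.
a_tidal = 2GMr/d³
        = 2 × (6.674 × 10⁻¹¹) × (4.186 × 10²⁷) × (1.311 × 10⁶) / (4.007 × 10⁹)³
        = 1.139 × 10⁻⁵ m/s²

1.139 × 10⁻⁵ m/s²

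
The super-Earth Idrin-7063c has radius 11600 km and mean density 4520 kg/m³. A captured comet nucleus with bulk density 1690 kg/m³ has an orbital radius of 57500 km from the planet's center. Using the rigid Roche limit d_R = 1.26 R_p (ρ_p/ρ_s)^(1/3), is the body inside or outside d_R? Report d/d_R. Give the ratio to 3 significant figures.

d_R = 1.26 × (11600 km) × (4520/1690)^(1/3) = 20290 km
d/d_R = (57500) / (20290) = 2.83
Since d/d_R > 1, the body is outside the Roche limit.

outside; d/d_R ≈ 2.83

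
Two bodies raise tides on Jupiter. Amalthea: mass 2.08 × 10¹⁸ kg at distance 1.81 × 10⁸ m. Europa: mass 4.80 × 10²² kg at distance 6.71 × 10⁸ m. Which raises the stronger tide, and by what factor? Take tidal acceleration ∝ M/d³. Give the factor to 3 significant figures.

Tidal stretch scales as M/d³; compute that for each body.
Amalthea: (2.08 × 10¹⁸) / (1.81 × 10⁸)³ = 3.508 × 10⁻⁷
Europa: (4.80 × 10²²) / (6.71 × 10⁸)³ = 1.589 × 10⁻⁴
Ratio (larger/smaller) = 453

Europa, by a factor of ≈ 453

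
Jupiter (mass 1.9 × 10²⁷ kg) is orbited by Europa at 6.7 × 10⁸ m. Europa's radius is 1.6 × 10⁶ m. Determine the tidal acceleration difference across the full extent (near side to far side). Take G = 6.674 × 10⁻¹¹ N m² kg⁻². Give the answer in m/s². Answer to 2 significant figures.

2.7 × 10⁻³ m/s²

Differencing GM/(d−r)² and GM/(d+r)² to first order in r/d gives 4GMr/d³.
Δa = 4GMr/d³
   = 4 × (6.674 × 10⁻¹¹) × (1.9 × 10²⁷) × (1.6 × 10⁶) / (6.7 × 10⁸)³
   = 2.7 × 10⁻³ m/s²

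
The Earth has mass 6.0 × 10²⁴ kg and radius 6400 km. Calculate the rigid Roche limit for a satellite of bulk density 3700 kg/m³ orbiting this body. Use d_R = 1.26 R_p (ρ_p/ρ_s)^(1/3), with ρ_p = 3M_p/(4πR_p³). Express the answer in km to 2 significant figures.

9200 km

ρ_p = 3M_p/(4πR_p³) = 3 × (6.0 × 10²⁴) / (4π × (6.4 × 10⁶ m)³) = 5500 kg/m³
d_R = 1.26 × 6400 km × (5500/3700)^(1/3)
    = 9200 km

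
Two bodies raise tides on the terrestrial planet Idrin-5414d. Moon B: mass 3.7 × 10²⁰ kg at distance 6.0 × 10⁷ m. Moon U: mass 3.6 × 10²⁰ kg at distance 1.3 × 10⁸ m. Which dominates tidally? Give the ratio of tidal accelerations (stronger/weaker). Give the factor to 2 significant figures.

Moon B, by a factor of ≈ 10

Tidal stretch scales as M/d³; compute that for each body.
Moon B: (3.7 × 10²⁰) / (6.0 × 10⁷)³ = 1.713 × 10⁻³
Moon U: (3.6 × 10²⁰) / (1.3 × 10⁸)³ = 1.639 × 10⁻⁴
Ratio (larger/smaller) = 10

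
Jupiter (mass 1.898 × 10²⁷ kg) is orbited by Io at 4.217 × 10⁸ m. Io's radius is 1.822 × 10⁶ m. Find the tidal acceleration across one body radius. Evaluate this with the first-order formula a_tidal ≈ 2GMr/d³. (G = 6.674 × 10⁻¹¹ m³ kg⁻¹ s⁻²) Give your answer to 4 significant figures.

6.155 × 10⁻³ m/s²

The tidal stretch is the gradient of GM/d² times the body's extent r, hence the 1/d³ dependence.
Δa = 2GMr/d³
   = 2 × (6.674 × 10⁻¹¹) × (1.898 × 10²⁷) × (1.822 × 10⁶) / (4.217 × 10⁸)³
   = 6.155 × 10⁻³ m/s²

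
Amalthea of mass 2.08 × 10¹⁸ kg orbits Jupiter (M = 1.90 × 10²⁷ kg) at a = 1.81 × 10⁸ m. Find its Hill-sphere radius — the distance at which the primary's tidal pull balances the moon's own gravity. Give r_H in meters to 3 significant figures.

1.29 × 10⁵ m

r_H ≈ a (m/3M)^(1/3)
    = (1.81 × 10⁸) × (2.08 × 10¹⁸ / (3 × 1.90 × 10²⁷))^(1/3)
    = 1.29 × 10⁵ m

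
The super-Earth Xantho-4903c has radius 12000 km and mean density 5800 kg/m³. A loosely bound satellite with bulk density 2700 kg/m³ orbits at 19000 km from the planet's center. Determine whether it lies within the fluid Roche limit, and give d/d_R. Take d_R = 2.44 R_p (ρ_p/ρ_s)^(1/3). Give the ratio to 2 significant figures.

d_R = 2.44 × (12000 km) × (5800/2700)^(1/3) = 37780 km
d/d_R = (19000) / (37780) = 0.50
Since d/d_R < 1, the body is inside the Roche limit.

inside; d/d_R ≈ 0.50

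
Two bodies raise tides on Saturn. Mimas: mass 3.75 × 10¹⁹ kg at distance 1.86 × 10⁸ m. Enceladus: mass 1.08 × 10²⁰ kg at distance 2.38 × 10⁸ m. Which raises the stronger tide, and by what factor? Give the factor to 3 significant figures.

Compare M/d³ for the two perturbers:
Mimas: (3.75 × 10¹⁹) / (1.86 × 10⁸)³ = 5.828 × 10⁻⁶
Enceladus: (1.08 × 10²⁰) / (2.38 × 10⁸)³ = 8.011 × 10⁻⁶
Ratio (larger/smaller) = 1.37

Enceladus, by a factor of ≈ 1.37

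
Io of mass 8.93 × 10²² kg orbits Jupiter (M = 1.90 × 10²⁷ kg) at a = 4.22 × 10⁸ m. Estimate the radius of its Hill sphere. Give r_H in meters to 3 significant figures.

1.06 × 10⁷ m

r_H ≈ a (m/3M)^(1/3)
    = (4.22 × 10⁸) × (8.93 × 10²² / (3 × 1.90 × 10²⁷))^(1/3)
    = 1.06 × 10⁷ m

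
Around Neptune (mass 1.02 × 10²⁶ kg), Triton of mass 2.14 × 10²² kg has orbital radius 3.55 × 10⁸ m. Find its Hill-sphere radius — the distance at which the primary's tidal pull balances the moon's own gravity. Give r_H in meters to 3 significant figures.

r_H ≈ a (m/3M)^(1/3)
    = (3.55 × 10⁸) × (2.14 × 10²² / (3 × 1.02 × 10²⁶))^(1/3)
    = 1.46 × 10⁷ m

1.46 × 10⁷ m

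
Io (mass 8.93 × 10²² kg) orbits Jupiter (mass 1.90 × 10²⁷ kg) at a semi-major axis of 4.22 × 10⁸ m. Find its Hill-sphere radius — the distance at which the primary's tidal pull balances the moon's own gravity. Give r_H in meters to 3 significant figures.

1.06 × 10⁷ m

r_H ≈ a (m/3M)^(1/3)
    = (4.22 × 10⁸) × (8.93 × 10²² / (3 × 1.90 × 10²⁷))^(1/3)
    = 1.06 × 10⁷ m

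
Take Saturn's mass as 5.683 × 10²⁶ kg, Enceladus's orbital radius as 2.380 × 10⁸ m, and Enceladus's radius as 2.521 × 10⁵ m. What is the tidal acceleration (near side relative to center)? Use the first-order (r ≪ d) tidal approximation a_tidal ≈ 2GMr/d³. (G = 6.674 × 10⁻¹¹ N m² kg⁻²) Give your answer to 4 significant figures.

1.419 × 10⁻³ m/s²

Δa = 2GMr/d³
   = 2 × (6.674 × 10⁻¹¹) × (5.683 × 10²⁶) × (2.521 × 10⁵) / (2.380 × 10⁸)³
   = 1.419 × 10⁻³ m/s²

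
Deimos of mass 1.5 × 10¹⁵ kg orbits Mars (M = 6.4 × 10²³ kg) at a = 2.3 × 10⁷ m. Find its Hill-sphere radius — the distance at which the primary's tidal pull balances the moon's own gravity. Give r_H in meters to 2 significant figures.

2.1 × 10⁴ m

r_H ≈ a (m/3M)^(1/3)
    = (2.3 × 10⁷) × (1.5 × 10¹⁵ / (3 × 6.4 × 10²³))^(1/3)
    = 2.1 × 10⁴ m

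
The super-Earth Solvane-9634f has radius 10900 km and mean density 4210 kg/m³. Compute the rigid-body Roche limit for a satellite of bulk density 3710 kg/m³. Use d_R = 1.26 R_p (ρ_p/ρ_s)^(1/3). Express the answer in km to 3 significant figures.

d_R = 1.26 × 10900 km × (4210/3710)^(1/3)
    = 14300 km

14300 km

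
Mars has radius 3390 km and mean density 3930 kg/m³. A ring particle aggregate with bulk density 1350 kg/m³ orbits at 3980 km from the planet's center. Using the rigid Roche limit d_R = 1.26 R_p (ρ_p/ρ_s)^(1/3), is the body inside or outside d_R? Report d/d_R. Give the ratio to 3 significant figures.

d_R = 1.26 × (3390 km) × (3930/1350)^(1/3) = 6099 km
d/d_R = (3980) / (6099) = 0.653
Since d/d_R < 1, the body is inside the Roche limit.

inside; d/d_R ≈ 0.653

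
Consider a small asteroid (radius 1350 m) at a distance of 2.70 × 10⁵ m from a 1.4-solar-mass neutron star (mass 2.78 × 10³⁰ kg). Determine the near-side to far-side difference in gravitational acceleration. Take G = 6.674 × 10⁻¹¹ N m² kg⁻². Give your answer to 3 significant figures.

a_tidal = 4GMr/d³
        = 4 × (6.674 × 10⁻¹¹) × (2.78 × 10³⁰) × (1350) / (2.70 × 10⁵)³
        = 5.09 × 10⁷ m/s²

5.09 × 10⁷ m/s²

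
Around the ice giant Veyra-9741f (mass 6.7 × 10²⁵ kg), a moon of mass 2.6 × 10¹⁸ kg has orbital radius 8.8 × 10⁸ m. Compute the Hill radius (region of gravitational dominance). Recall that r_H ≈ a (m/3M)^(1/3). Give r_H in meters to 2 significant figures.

r_H ≈ a (m/3M)^(1/3)
    = (8.8 × 10⁸) × (2.6 × 10¹⁸ / (3 × 6.7 × 10²⁵))^(1/3)
    = 2.1 × 10⁶ m

2.1 × 10⁶ m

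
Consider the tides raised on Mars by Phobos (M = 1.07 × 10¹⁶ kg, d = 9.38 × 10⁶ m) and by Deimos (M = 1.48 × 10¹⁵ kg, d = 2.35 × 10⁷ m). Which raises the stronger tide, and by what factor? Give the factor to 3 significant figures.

The tide-raising term goes as M/d³ (the gradient of a 1/d² field).
Phobos: (1.07 × 10¹⁶) / (9.38 × 10⁶)³ = 1.297 × 10⁻⁵
Deimos: (1.48 × 10¹⁵) / (2.35 × 10⁷)³ = 1.140 × 10⁻⁷
Ratio (larger/smaller) = 114

Phobos, by a factor of ≈ 114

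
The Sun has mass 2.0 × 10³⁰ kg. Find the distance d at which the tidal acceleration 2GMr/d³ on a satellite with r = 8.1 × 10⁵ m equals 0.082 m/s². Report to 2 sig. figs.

2GMr/d³ = a_tidal  ⇒  d = (2GMr / a_tidal)^(1/3)
d = (2 × 6.674×10⁻¹¹ × (2.0 × 10³⁰) × (8.1 × 10⁵) / (0.082))^(1/3)
  = 1.4 × 10⁹ m

1.4 × 10⁹ m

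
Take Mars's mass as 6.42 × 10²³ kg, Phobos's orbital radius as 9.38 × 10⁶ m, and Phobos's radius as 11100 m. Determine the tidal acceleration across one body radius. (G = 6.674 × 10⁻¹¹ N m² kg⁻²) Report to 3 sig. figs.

Δg = 2GMr/d³
   = 2 × (6.674 × 10⁻¹¹) × (6.42 × 10²³) × (11100) / (9.38 × 10⁶)³
   = 1.15 × 10⁻³ m/s²

1.15 × 10⁻³ m/s²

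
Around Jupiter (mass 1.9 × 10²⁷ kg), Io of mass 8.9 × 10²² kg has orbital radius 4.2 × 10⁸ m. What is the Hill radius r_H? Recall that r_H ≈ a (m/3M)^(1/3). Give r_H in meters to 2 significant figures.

1.0 × 10⁷ m

r_H ≈ a (m/3M)^(1/3)
    = (4.2 × 10⁸) × (8.9 × 10²² / (3 × 1.9 × 10²⁷))^(1/3)
    = 1.0 × 10⁷ m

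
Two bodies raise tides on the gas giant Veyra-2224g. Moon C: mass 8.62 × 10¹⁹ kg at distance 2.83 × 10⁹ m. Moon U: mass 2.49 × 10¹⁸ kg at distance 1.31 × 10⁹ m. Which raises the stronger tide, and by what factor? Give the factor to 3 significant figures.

Moon C, by a factor of ≈ 3.43

Tidal stretch scales as M/d³; compute that for each body.
Moon C: (8.62 × 10¹⁹) / (2.83 × 10⁹)³ = 3.803 × 10⁻⁹
Moon U: (2.49 × 10¹⁸) / (1.31 × 10⁹)³ = 1.108 × 10⁻⁹
Ratio (larger/smaller) = 3.43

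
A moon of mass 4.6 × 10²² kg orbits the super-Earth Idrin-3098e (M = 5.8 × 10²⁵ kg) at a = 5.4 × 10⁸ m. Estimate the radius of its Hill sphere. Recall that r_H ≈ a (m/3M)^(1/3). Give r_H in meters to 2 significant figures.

3.5 × 10⁷ m

r_H ≈ a (m/3M)^(1/3)
    = (5.4 × 10⁸) × (4.6 × 10²² / (3 × 5.8 × 10²⁵))^(1/3)
    = 3.5 × 10⁷ m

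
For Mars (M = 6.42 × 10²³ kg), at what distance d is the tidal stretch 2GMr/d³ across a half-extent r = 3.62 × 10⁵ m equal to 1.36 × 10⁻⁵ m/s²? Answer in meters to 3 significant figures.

2GMr/d³ = a_tidal  ⇒  d = (2GMr / a_tidal)^(1/3)
d = (2 × 6.674×10⁻¹¹ × (6.42 × 10²³) × (3.62 × 10⁵) / (1.36 × 10⁻⁵))^(1/3)
  = 1.32 × 10⁸ m

1.32 × 10⁸ m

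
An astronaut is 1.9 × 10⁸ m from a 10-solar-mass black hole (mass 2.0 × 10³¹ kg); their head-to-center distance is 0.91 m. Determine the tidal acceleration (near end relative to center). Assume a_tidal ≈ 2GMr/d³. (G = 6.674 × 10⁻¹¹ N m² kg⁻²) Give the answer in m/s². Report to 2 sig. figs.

a_tidal = 2GMr/d³
        = 2 × (6.674 × 10⁻¹¹) × (2.0 × 10³¹) × (0.91) / (1.9 × 10⁸)³
        = 3.5 × 10⁻⁴ m/s²

3.5 × 10⁻⁴ m/s²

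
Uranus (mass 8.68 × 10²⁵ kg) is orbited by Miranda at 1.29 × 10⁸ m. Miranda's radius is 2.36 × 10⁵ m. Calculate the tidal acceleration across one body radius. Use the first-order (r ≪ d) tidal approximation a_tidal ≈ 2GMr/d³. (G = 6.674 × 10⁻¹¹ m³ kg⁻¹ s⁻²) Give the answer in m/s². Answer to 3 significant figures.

Differencing GM/(d−r)² and GM/d² to first order in r/d gives 2GMr/d³.
a_tidal = 2GMr/d³
        = 2 × (6.674 × 10⁻¹¹) × (8.68 × 10²⁵) × (2.36 × 10⁵) / (1.29 × 10⁸)³
        = 1.27 × 10⁻³ m/s²

1.27 × 10⁻³ m/s²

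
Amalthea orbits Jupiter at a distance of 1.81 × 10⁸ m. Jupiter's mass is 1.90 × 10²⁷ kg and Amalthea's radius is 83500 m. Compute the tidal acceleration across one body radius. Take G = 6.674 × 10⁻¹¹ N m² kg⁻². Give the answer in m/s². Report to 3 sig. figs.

Δa = 2GMr/d³
   = 2 × (6.674 × 10⁻¹¹) × (1.90 × 10²⁷) × (83500) / (1.81 × 10⁸)³
   = 3.57 × 10⁻³ m/s²

3.57 × 10⁻³ m/s²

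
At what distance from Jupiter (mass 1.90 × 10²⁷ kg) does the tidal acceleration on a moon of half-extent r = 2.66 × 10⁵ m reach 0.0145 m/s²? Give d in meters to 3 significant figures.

2GMr/d³ = a_tidal  ⇒  d = (2GMr / a_tidal)^(1/3)
d = (2 × 6.674×10⁻¹¹ × (1.90 × 10²⁷) × (2.66 × 10⁵) / (0.0145))^(1/3)
  = 1.67 × 10⁸ m

1.67 × 10⁸ m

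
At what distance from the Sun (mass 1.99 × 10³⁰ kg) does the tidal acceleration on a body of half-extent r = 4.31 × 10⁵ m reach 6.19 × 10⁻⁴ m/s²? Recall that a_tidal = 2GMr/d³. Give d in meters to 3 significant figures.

2GMr/d³ = a_tidal  ⇒  d = (2GMr / a_tidal)^(1/3)
d = (2 × 6.674×10⁻¹¹ × (1.99 × 10³⁰) × (4.31 × 10⁵) / (6.19 × 10⁻⁴))^(1/3)
  = 5.70 × 10⁹ m

5.70 × 10⁹ m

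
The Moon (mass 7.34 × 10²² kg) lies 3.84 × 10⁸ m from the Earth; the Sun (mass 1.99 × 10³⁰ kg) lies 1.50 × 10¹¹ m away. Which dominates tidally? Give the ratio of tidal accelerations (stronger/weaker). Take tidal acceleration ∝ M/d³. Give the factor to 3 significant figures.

The Moon, by a factor of ≈ 2.20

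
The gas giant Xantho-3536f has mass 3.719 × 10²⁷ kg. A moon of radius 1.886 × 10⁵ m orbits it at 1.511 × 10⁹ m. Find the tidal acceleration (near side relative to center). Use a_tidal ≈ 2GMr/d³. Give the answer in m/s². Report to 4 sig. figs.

Δa = 2GMr/d³
   = 2 × (6.674 × 10⁻¹¹) × (3.719 × 10²⁷) × (1.886 × 10⁵) / (1.511 × 10⁹)³
   = 2.714 × 10⁻⁵ m/s²

2.714 × 10⁻⁵ m/s²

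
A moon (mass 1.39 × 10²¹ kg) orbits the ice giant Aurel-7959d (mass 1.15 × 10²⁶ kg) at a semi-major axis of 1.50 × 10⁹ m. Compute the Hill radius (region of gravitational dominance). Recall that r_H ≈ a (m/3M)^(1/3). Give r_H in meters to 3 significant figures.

2.39 × 10⁷ m

r_H ≈ a (m/3M)^(1/3)
    = (1.50 × 10⁹) × (1.39 × 10²¹ / (3 × 1.15 × 10²⁶))^(1/3)
    = 2.39 × 10⁷ m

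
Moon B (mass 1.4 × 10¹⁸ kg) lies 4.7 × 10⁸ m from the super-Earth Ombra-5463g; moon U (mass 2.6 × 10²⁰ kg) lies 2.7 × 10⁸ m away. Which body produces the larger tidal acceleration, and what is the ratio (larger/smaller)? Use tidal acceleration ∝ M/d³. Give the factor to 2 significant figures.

Moon U, by a factor of ≈ 980

Tidal stretch scales as M/d³; compute that for each body.
Moon B: (1.4 × 10¹⁸) / (4.7 × 10⁸)³ = 1.348 × 10⁻⁸
Moon U: (2.6 × 10²⁰) / (2.7 × 10⁸)³ = 1.321 × 10⁻⁵
Ratio (larger/smaller) = 980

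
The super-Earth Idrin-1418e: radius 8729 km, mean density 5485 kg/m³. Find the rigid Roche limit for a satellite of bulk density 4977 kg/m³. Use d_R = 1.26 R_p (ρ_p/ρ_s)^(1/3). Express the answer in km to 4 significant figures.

d_R = 1.26 × 8729 km × (5485/4977)^(1/3)
    = 11360 km

11360 km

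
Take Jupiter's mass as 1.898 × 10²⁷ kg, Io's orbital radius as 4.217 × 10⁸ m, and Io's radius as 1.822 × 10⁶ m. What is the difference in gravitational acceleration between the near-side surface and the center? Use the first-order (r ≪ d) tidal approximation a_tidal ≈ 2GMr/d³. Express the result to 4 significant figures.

The tidal stretch is the gradient of GM/d² times the body's extent r, hence the 1/d³ dependence.
Δa = 2GMr/d³
   = 2 × (6.674 × 10⁻¹¹) × (1.898 × 10²⁷) × (1.822 × 10⁶) / (4.217 × 10⁸)³
   = 6.155 × 10⁻³ m/s²

6.155 × 10⁻³ m/s²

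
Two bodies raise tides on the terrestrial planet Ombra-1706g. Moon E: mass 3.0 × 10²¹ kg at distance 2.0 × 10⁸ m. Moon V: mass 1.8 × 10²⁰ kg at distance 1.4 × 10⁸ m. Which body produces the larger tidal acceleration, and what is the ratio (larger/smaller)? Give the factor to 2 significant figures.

Tidal acceleration ∝ M/d³, so compare M/d³ for each.
Moon E: (3.0 × 10²¹) / (2.0 × 10⁸)³ = 3.750 × 10⁻⁴
Moon V: (1.8 × 10²⁰) / (1.4 × 10⁸)³ = 6.560 × 10⁻⁵
Ratio (larger/smaller) = 5.7

Moon E, by a factor of ≈ 5.7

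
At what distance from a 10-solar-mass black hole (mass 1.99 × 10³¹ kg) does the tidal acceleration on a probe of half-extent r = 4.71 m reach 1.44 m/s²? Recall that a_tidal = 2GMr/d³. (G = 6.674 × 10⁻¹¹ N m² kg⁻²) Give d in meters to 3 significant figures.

2GMr/d³ = a_tidal  ⇒  d = (2GMr / a_tidal)^(1/3)
d = (2 × 6.674×10⁻¹¹ × (1.99 × 10³¹) × (4.71) / (1.44))^(1/3)
  = 2.06 × 10⁷ m

2.06 × 10⁷ m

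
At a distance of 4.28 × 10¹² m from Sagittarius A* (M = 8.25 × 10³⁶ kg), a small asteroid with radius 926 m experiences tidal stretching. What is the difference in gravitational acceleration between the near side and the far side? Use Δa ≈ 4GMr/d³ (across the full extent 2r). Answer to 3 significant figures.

2.60 × 10⁻⁸ m/s²

Differencing GM/(d−r)² and GM/(d+r)² to first order in r/d gives 4GMr/d³.
a_tidal = 4GMr/d³
        = 4 × (6.674 × 10⁻¹¹) × (8.25 × 10³⁶) × (926) / (4.28 × 10¹²)³
        = 2.60 × 10⁻⁸ m/s²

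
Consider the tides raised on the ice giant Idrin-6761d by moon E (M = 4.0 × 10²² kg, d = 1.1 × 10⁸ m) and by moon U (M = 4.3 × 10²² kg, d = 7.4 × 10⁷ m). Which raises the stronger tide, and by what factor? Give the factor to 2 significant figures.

The tide-raising term goes as M/d³ (the gradient of a 1/d² field).
Moon E: (4.0 × 10²²) / (1.1 × 10⁸)³ = 3.005 × 10⁻²
Moon U: (4.3 × 10²²) / (7.4 × 10⁷)³ = 1.061 × 10⁻¹
Ratio (larger/smaller) = 3.5

Moon U, by a factor of ≈ 3.5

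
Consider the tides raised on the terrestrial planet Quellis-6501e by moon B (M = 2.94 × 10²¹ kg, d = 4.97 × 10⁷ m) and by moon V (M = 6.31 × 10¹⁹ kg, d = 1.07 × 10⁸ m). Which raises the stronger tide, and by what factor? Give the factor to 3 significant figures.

Compare M/d³ for the two perturbers:
Moon B: (2.94 × 10²¹) / (4.97 × 10⁷)³ = 2.395 × 10⁻²
Moon V: (6.31 × 10¹⁹) / (1.07 × 10⁸)³ = 5.151 × 10⁻⁵
Ratio (larger/smaller) = 465

Moon B, by a factor of ≈ 465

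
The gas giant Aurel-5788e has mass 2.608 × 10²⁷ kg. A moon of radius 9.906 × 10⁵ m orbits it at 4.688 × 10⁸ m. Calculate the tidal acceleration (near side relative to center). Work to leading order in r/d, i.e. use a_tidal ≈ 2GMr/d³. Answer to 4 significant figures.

3.347 × 10⁻³ m/s²

Δg = 2GMr/d³
   = 2 × (6.674 × 10⁻¹¹) × (2.608 × 10²⁷) × (9.906 × 10⁵) / (4.688 × 10⁸)³
   = 3.347 × 10⁻³ m/s²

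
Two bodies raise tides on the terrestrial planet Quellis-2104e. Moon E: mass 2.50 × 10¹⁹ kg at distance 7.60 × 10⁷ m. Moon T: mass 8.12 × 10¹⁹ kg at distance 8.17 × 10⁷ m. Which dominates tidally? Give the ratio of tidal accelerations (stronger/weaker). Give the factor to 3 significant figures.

Moon T, by a factor of ≈ 2.61

Compare M/d³ for the two perturbers:
Moon E: (2.50 × 10¹⁹) / (7.60 × 10⁷)³ = 5.695 × 10⁻⁵
Moon T: (8.12 × 10¹⁹) / (8.17 × 10⁷)³ = 1.489 × 10⁻⁴
Ratio (larger/smaller) = 2.61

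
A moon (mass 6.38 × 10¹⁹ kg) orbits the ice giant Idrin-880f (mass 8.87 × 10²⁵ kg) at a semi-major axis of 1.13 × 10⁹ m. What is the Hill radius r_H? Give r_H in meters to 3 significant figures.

r_H ≈ a (m/3M)^(1/3)
    = (1.13 × 10⁹) × (6.38 × 10¹⁹ / (3 × 8.87 × 10²⁵))^(1/3)
    = 7.02 × 10⁶ m

7.02 × 10⁶ m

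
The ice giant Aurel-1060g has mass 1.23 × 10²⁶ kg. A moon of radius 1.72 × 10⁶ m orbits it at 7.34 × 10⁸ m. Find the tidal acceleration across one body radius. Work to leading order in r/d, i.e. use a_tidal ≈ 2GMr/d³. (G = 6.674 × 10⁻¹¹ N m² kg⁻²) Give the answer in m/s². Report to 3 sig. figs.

7.14 × 10⁻⁵ m/s²

Since r ≪ d, expand the inverse-square field across one radius to get the leading 2GMr/d³ term.
a_tidal = 2GMr/d³
        = 2 × (6.674 × 10⁻¹¹) × (1.23 × 10²⁶) × (1.72 × 10⁶) / (7.34 × 10⁸)³
        = 7.14 × 10⁻⁵ m/s²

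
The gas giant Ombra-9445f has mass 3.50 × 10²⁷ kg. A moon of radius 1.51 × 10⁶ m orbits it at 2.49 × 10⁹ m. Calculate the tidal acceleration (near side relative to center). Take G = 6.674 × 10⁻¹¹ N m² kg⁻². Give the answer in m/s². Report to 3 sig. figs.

4.57 × 10⁻⁵ m/s²

Δg = 2GMr/d³
   = 2 × (6.674 × 10⁻¹¹) × (3.50 × 10²⁷) × (1.51 × 10⁶) / (2.49 × 10⁹)³
   = 4.57 × 10⁻⁵ m/s²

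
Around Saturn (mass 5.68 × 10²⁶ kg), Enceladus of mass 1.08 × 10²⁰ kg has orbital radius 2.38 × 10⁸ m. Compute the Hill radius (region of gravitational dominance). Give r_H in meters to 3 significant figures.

r_H ≈ a (m/3M)^(1/3)
    = (2.38 × 10⁸) × (1.08 × 10²⁰ / (3 × 5.68 × 10²⁶))^(1/3)
    = 9.49 × 10⁵ m

9.49 × 10⁵ m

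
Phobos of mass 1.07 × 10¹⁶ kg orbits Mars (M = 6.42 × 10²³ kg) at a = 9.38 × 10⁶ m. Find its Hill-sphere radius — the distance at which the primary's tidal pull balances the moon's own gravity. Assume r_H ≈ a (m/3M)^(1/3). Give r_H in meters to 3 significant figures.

r_H ≈ a (m/3M)^(1/3)
    = (9.38 × 10⁶) × (1.07 × 10¹⁶ / (3 × 6.42 × 10²³))^(1/3)
    = 1.66 × 10⁴ m

1.66 × 10⁴ m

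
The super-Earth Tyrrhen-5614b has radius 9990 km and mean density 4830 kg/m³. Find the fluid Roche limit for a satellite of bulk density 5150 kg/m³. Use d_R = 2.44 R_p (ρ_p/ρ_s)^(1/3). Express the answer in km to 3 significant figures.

23900 km

d_R = 2.44 × 9990 km × (4830/5150)^(1/3)
    = 23900 km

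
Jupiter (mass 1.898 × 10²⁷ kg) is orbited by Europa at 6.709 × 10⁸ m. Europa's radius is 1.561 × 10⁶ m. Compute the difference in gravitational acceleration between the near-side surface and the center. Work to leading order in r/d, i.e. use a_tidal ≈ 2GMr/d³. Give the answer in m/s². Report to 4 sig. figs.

1.310 × 10⁻³ m/s²

a_tidal = 2GMr/d³
        = 2 × (6.674 × 10⁻¹¹) × (1.898 × 10²⁷) × (1.561 × 10⁶) / (6.709 × 10⁸)³
        = 1.310 × 10⁻³ m/s²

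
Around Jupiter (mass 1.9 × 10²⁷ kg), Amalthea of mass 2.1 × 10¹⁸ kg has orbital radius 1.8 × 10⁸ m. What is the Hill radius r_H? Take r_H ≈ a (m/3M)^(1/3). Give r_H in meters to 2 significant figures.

r_H ≈ a (m/3M)^(1/3)
    = (1.8 × 10⁸) × (2.1 × 10¹⁸ / (3 × 1.9 × 10²⁷))^(1/3)
    = 1.3 × 10⁵ m

1.3 × 10⁵ m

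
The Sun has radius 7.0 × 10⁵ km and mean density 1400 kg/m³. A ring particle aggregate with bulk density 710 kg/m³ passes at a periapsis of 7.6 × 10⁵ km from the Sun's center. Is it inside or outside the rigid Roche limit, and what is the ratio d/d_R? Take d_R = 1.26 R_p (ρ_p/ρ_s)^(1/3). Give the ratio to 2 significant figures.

inside; d/d_R ≈ 0.69

d_R = 1.26 × (7.0 × 10⁵ km) × (1400/710)^(1/3) = 1.106 × 10⁶ km
d/d_R = (7.6 × 10⁵) / (1.106 × 10⁶) = 0.69
Since d/d_R < 1, the body is inside the Roche limit.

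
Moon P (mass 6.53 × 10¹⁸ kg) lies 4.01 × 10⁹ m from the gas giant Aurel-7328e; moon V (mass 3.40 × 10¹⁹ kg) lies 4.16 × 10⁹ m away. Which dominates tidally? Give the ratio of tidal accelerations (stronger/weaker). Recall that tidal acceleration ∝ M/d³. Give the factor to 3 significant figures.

Moon V, by a factor of ≈ 4.66

Tidal stretch scales as M/d³; compute that for each body.
Moon P: (6.53 × 10¹⁸) / (4.01 × 10⁹)³ = 1.013 × 10⁻¹⁰
Moon V: (3.40 × 10¹⁹) / (4.16 × 10⁹)³ = 4.723 × 10⁻¹⁰
Ratio (larger/smaller) = 4.66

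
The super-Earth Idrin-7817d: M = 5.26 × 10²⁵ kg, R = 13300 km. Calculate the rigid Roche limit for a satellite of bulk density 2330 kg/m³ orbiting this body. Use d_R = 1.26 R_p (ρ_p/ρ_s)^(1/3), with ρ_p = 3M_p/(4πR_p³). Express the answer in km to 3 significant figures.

22100 km

ρ_p = 3M_p/(4πR_p³) = 3 × (5.26 × 10²⁵) / (4π × (1.33 × 10⁷ m)³) = 5340 kg/m³
d_R = 1.26 × 13300 km × (5340/2330)^(1/3)
    = 22100 km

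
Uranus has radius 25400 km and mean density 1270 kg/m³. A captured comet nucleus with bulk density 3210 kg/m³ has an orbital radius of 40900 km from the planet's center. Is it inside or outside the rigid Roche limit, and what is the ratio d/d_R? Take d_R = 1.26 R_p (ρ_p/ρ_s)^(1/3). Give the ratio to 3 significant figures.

d_R = 1.26 × (25400 km) × (1270/3210)^(1/3) = 23490 km
d/d_R = (40900) / (23490) = 1.74
Since d/d_R > 1, the body is outside the Roche limit.

outside; d/d_R ≈ 1.74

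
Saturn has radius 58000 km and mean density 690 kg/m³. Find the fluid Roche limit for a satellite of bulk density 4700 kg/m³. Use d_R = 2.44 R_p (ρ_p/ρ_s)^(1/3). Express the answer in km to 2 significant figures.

75000 km

d_R = 2.44 × 58000 km × (690/4700)^(1/3)
    = 75000 km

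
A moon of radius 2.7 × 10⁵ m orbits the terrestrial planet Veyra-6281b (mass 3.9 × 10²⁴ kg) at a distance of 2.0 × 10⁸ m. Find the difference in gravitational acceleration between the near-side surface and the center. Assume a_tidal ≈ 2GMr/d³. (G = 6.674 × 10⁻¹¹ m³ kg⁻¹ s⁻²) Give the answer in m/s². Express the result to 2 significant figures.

1.8 × 10⁻⁵ m/s²

a_tidal = 2GMr/d³
        = 2 × (6.674 × 10⁻¹¹) × (3.9 × 10²⁴) × (2.7 × 10⁵) / (2.0 × 10⁸)³
        = 1.8 × 10⁻⁵ m/s²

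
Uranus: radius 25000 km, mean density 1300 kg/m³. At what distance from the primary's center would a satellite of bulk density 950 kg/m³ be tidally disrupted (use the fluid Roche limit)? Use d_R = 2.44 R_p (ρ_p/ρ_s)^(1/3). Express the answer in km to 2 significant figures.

d_R = 2.44 × 25000 km × (1300/950)^(1/3)
    = 68000 km

68000 km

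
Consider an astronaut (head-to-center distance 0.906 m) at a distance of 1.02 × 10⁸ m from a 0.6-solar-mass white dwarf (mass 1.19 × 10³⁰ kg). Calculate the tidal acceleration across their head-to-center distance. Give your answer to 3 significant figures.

1.36 × 10⁻⁴ m/s²

Δg = 2GMr/d³
   = 2 × (6.674 × 10⁻¹¹) × (1.19 × 10³⁰) × (0.906) / (1.02 × 10⁸)³
   = 1.36 × 10⁻⁴ m/s²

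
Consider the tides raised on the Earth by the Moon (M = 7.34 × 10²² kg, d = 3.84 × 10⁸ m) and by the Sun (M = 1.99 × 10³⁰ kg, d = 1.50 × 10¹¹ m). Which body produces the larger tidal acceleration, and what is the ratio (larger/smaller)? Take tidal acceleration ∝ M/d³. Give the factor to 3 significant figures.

The Moon, by a factor of ≈ 2.20

Compare M/d³ for the two perturbers:
The Moon: (7.34 × 10²²) / (3.84 × 10⁸)³ = 1.296 × 10⁻³
The Sun: (1.99 × 10³⁰) / (1.50 × 10¹¹)³ = 5.896 × 10⁻⁴
Ratio (larger/smaller) = 2.20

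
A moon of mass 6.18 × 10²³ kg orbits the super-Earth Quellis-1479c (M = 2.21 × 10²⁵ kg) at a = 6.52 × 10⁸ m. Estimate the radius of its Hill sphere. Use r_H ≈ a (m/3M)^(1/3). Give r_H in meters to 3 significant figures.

1.37 × 10⁸ m

r_H ≈ a (m/3M)^(1/3)
    = (6.52 × 10⁸) × (6.18 × 10²³ / (3 × 2.21 × 10²⁵))^(1/3)
    = 1.37 × 10⁸ m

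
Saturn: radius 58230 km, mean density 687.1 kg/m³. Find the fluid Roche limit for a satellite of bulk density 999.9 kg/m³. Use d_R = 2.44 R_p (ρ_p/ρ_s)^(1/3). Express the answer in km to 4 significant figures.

d_R = 2.44 × 58230 km × (687.1/999.9)^(1/3)
    = 1.254 × 10⁵ km

1.254 × 10⁵ km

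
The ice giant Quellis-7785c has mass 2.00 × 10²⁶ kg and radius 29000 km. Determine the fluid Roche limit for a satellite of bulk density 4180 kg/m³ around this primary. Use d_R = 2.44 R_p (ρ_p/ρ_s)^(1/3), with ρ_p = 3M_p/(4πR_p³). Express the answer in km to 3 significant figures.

55000 km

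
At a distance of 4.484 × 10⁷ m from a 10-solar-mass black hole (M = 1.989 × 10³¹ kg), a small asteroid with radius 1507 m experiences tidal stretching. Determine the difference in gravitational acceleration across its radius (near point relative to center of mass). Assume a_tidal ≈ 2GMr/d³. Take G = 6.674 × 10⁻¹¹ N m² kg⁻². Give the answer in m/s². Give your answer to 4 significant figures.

The tidal stretch is the gradient of GM/d² times the body's extent r, hence the 1/d³ dependence.
a_tidal = 2GMr/d³
        = 2 × (6.674 × 10⁻¹¹) × (1.989 × 10³¹) × (1507) / (4.484 × 10⁷)³
        = 4.438 × 10¹ m/s²

4.438 × 10¹ m/s²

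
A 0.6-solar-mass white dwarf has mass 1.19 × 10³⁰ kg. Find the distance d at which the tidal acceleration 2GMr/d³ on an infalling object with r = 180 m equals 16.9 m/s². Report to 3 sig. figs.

1.19 × 10⁷ m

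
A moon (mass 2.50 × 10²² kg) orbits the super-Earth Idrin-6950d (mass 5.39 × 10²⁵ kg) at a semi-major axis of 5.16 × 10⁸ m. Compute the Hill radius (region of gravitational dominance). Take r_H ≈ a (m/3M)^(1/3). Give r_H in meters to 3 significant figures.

2.77 × 10⁷ m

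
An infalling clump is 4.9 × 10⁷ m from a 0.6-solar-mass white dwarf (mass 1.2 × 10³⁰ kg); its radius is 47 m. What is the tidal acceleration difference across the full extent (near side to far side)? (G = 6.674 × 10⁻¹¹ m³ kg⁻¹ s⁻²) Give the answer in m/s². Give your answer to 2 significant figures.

1.3 × 10⁻¹ m/s²

a_tidal = 4GMr/d³
        = 4 × (6.674 × 10⁻¹¹) × (1.2 × 10³⁰) × (47) / (4.9 × 10⁷)³
        = 1.3 × 10⁻¹ m/s²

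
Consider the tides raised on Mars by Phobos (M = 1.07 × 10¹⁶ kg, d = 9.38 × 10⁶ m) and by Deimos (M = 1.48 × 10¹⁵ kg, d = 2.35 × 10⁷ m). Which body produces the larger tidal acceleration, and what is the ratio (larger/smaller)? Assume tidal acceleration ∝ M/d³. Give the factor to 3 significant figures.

Phobos, by a factor of ≈ 114

Compare M/d³ for the two perturbers:
Phobos: (1.07 × 10¹⁶) / (9.38 × 10⁶)³ = 1.297 × 10⁻⁵
Deimos: (1.48 × 10¹⁵) / (2.35 × 10⁷)³ = 1.140 × 10⁻⁷
Ratio (larger/smaller) = 114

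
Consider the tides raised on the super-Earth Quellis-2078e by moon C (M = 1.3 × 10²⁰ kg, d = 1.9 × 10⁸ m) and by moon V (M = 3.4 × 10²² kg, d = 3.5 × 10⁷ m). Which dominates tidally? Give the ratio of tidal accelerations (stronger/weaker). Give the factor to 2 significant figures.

Tidal stretch scales as M/d³; compute that for each body.
Moon C: (1.3 × 10²⁰) / (1.9 × 10⁸)³ = 1.895 × 10⁻⁵
Moon V: (3.4 × 10²²) / (3.5 × 10⁷)³ = 7.930 × 10⁻¹
Ratio (larger/smaller) = 42000

Moon V, by a factor of ≈ 42000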